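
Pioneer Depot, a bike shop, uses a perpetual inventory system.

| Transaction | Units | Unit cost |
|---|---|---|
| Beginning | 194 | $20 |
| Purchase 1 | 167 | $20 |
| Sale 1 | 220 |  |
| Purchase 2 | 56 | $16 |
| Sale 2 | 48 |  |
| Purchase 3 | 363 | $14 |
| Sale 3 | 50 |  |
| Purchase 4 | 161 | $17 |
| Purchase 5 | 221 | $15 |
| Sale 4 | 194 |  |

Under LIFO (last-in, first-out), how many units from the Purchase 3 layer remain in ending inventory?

313

Sale 1 (220) [LIFO — newest first]: 167 @ $20 + 53 @ $20 = $4,400
Sale 2 (48) [LIFO — newest first]: 48 @ $16 = $768
Sale 3 (50) [LIFO — newest first]: 50 @ $14 = $700
Sale 4 (194) [LIFO — newest first]: 194 @ $15 = $2,910
Total COGS = $4,400 + $768 + $700 + $2,910 = $8,778
Ending inventory: 141 @ $20 + 8 @ $16 + 313 @ $14 + 161 @ $17 + 27 @ $15 = $10,472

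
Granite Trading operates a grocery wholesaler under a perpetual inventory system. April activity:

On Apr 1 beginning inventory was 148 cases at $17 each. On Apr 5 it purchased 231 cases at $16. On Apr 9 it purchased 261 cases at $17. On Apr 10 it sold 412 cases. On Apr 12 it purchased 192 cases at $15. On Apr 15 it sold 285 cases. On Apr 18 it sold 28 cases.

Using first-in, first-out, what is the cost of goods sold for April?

COGS = $11,924

Apr 10, 412 sold [FIFO — oldest first]: 148 @ $17 + 231 @ $16 + 33 @ $17 = $6,773
Apr 15, 285 sold [FIFO — oldest first]: 228 @ $17 + 57 @ $15 = $4,731
Apr 18, 28 sold [FIFO — oldest first]: 28 @ $15 = $420
Total COGS = $6,773 + $4,731 + $420 = $11,924
Ending inventory: 107 @ $15 = $1,605
Check: goods available $13,529 = COGS $11,924 + ending $1,605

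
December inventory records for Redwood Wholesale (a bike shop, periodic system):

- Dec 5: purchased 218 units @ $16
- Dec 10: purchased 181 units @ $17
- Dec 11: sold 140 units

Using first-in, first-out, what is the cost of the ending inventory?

Ending inventory = $4,325

Dec 11, 140 sold [FIFO — oldest first]: 140 @ $16 = $2,240
Ending inventory: 78 @ $16 + 181 @ $17 = $4,325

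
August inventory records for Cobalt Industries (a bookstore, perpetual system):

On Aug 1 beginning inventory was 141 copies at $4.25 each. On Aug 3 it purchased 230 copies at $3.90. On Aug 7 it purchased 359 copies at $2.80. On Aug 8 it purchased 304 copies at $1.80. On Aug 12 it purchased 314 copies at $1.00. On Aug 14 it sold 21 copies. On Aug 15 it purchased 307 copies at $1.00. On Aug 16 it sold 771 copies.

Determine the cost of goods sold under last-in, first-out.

COGS = $928.80

Aug 14, 21 sold [LIFO — newest first]: 21 @ $1.00 = $21.00
Aug 16, 771 sold [LIFO — newest first]: 307 @ $1.00 + 293 @ $1.00 + 171 @ $1.80 = $907.80
Total COGS = $21.00 + $907.80 = $928.80
Ending inventory: 141 @ $4.25 + 230 @ $3.90 + 359 @ $2.80 + 133 @ $1.80 = $2,740.85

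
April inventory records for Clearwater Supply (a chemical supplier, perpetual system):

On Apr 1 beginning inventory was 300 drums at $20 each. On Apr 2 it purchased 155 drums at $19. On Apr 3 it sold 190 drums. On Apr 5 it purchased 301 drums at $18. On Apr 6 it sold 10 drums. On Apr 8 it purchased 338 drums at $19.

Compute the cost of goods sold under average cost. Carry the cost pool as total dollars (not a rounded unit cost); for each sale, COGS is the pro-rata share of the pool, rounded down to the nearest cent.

After Apr 1: 300 on hand, pool $6,000.00 (≈ $20.0000 each)
After Apr 2: 455 on hand, pool $8,945.00 (≈ $19.6593 each)
Apr 3, sell 190: 190/455 × $8,945.00 → $3,735.27
After Apr 5: 566 on hand, pool $10,627.73 (≈ $18.7769 each)
Apr 6, sell 10: 10/566 × $10,627.73 → $187.76
After Apr 8: 894 on hand, pool $16,861.97 (≈ $18.8613 each)
Total COGS = $3,735.27 + $187.76 = $3,923.03
Ending inventory (cost pool remaining) = $16,861.97

COGS = $3,923.03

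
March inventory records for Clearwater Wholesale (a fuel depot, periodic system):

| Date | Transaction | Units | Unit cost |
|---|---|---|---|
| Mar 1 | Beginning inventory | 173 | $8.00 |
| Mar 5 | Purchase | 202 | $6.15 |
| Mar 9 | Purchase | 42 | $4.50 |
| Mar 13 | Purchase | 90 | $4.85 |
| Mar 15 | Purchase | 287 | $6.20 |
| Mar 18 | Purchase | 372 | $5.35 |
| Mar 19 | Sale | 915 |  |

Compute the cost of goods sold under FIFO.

COGS = $5,678.55

Mar 19, 915 sold [FIFO — oldest first]: 173 @ $8.00 + 202 @ $6.15 + 42 @ $4.50 + 90 @ $4.85 + 287 @ $6.20 + 121 @ $5.35 = $5,678.55
Ending inventory: 251 @ $5.35 = $1,342.85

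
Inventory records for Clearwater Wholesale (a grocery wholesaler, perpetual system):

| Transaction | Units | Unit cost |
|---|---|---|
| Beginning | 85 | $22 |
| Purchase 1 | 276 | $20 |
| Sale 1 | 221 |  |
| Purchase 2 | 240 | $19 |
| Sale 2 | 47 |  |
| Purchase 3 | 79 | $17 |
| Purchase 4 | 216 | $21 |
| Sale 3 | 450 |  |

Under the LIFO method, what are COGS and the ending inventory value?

Sale 1 (221) [LIFO — newest first]: 221 @ $20 = $4,420
Sale 2 (47) [LIFO — newest first]: 47 @ $19 = $893
Sale 3 (450) [LIFO — newest first]: 216 @ $21 + 79 @ $17 + 155 @ $19 = $8,824
Total COGS = $4,420 + $893 + $8,824 = $14,137
Ending inventory: 85 @ $22 + 55 @ $20 + 38 @ $19 = $3,692
Check: goods available $17,829 = COGS $14,137 + ending $3,692

COGS = $14,137; ending inventory = $3,692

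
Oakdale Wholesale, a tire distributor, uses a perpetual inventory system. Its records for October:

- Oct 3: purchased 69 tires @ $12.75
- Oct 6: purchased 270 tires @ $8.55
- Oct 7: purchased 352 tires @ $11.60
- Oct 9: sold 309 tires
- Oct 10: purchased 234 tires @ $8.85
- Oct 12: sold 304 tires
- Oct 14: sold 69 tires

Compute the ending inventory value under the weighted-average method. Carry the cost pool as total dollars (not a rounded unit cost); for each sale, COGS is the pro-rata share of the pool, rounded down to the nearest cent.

After Oct 3: 69 on hand, pool $879.75 (≈ $12.7500 each)
After Oct 6: 339 on hand, pool $3,188.25 (≈ $9.4049 each)
After Oct 7: 691 on hand, pool $7,271.45 (≈ $10.5231 each)
Oct 9, sell 309: 309/691 × $7,271.45 → $3,251.63
After Oct 10: 616 on hand, pool $6,090.72 (≈ $9.8875 each)
Oct 12, sell 304: 304/616 × $6,090.72 → $3,005.80
Oct 14, sell 69: 69/312 × $3,084.92 → $682.24
Total COGS = $3,251.63 + $3,005.80 + $682.24 = $6,939.67
Ending inventory (cost pool remaining) = $2,402.68
Check: goods available $9,342.35 = COGS $6,939.67 + ending $2,402.68

Ending inventory = $2,402.68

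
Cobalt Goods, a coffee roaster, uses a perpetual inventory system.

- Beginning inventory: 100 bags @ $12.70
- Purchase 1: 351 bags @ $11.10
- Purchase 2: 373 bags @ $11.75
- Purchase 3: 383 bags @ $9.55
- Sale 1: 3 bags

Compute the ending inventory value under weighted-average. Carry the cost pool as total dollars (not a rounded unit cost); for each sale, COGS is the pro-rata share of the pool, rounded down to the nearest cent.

After Beginning: 100 on hand, pool $1,270.00 (≈ $12.7000 each)
After Purchase 1: 451 on hand, pool $5,166.10 (≈ $11.4548 each)
After Purchase 2: 824 on hand, pool $9,548.85 (≈ $11.5884 each)
After Purchase 3: 1207 on hand, pool $13,206.50 (≈ $10.9416 each)
Sale 1, sell 3: 3/1207 × $13,206.50 → $32.82
Ending inventory (cost pool remaining) = $13,173.68

Ending inventory = $13,173.68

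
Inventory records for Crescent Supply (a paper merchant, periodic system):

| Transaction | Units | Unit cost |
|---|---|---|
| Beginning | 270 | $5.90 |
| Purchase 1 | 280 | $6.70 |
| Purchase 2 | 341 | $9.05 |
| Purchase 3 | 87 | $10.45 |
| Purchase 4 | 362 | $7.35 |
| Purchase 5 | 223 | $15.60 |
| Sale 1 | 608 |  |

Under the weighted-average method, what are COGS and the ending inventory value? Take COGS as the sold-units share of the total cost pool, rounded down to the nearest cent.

Sale 1, sell 608: 608/1563 × $13,603.70 → $5,291.77
Ending inventory (cost pool remaining) = $8,311.93

COGS = $5,291.77; ending inventory = $8,311.93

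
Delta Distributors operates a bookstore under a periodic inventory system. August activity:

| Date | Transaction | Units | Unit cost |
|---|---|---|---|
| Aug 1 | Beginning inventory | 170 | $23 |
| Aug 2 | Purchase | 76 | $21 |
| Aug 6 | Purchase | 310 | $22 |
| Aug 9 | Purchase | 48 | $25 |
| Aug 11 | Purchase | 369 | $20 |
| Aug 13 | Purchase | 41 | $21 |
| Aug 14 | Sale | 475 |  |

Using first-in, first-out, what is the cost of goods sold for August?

Aug 14, 475 sold [FIFO — oldest first]: 170 @ $23 + 76 @ $21 + 229 @ $22 = $10,544
Ending inventory: 81 @ $22 + 48 @ $25 + 369 @ $20 + 41 @ $21 = $11,223
Check: goods available $21,767 = COGS $10,544 + ending $11,223

COGS = $10,544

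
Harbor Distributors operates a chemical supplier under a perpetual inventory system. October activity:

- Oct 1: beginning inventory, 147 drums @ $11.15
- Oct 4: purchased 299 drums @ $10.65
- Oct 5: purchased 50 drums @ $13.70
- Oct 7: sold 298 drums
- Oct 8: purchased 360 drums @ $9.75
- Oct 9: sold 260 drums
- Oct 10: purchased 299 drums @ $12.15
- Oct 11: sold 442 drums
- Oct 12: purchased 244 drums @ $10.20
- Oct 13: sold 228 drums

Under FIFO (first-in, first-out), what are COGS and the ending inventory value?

COGS = $13,395.85; ending inventory = $1,744.20

Oct 7, 298 sold [FIFO — oldest first]: 147 @ $11.15 + 151 @ $10.65 = $3,247.20
Oct 9, 260 sold [FIFO — oldest first]: 148 @ $10.65 + 50 @ $13.70 + 62 @ $9.75 = $2,865.70
Oct 11, 442 sold [FIFO — oldest first]: 298 @ $9.75 + 144 @ $12.15 = $4,655.10
Oct 13, 228 sold [FIFO — oldest first]: 155 @ $12.15 + 73 @ $10.20 = $2,627.85
Total COGS = $3,247.20 + $2,865.70 + $4,655.10 + $2,627.85 = $13,395.85
Ending inventory: 171 @ $10.20 = $1,744.20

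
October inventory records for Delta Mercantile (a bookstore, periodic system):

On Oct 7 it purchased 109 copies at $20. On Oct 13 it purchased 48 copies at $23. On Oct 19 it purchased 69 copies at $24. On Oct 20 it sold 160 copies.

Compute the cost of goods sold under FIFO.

Oct 20, 160 sold [FIFO — oldest first]: 109 @ $20 + 48 @ $23 + 3 @ $24 = $3,356
Ending inventory: 66 @ $24 = $1,584
Check: goods available $4,940 = COGS $3,356 + ending $1,584

COGS = $3,356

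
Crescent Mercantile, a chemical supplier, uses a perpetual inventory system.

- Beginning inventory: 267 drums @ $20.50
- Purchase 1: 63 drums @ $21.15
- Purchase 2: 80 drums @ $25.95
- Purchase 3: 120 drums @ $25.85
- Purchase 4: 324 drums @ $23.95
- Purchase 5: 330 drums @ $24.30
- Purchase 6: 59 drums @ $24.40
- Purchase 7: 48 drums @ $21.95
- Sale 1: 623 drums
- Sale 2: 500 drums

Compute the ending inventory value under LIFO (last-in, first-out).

Sale 1 (623) [LIFO — newest first]: 48 @ $21.95 + 59 @ $24.40 + 330 @ $24.30 + 186 @ $23.95 = $14,966.90
Sale 2 (500) [LIFO — newest first]: 138 @ $23.95 + 120 @ $25.85 + 80 @ $25.95 + 63 @ $21.15 + 99 @ $20.50 = $11,845.05
Total COGS = $14,966.90 + $11,845.05 = $26,811.95
Ending inventory: 168 @ $20.50 = $3,444.00
Check: goods available $30,255.95 = COGS $26,811.95 + ending $3,444.00

Ending inventory = $3,444.00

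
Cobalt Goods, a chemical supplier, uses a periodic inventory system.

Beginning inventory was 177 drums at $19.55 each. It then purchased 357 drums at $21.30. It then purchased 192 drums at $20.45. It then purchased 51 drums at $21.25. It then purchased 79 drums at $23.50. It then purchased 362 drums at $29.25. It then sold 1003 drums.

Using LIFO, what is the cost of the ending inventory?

Ending inventory = $4,269.75

Sale 1 (1003) [LIFO — newest first]: 362 @ $29.25 + 79 @ $23.50 + 51 @ $21.25 + 192 @ $20.45 + 319 @ $21.30 = $24,249.85
Ending inventory: 177 @ $19.55 + 38 @ $21.30 = $4,269.75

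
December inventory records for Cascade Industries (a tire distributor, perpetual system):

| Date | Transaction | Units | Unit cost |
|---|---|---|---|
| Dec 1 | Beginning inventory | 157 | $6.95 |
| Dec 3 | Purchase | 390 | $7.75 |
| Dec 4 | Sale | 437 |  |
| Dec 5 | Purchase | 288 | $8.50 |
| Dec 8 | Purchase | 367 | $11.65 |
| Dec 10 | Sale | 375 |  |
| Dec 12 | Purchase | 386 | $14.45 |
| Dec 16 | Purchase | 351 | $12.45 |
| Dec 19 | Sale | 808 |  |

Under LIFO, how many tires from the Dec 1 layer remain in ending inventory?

Dec 4, 437 sold [LIFO — newest first]: 390 @ $7.75 + 47 @ $6.95 = $3,349.15
Dec 10, 375 sold [LIFO — newest first]: 367 @ $11.65 + 8 @ $8.50 = $4,343.55
Dec 19, 808 sold [LIFO — newest first]: 351 @ $12.45 + 386 @ $14.45 + 71 @ $8.50 = $10,551.15
Total COGS = $3,349.15 + $4,343.55 + $10,551.15 = $18,243.85
Ending inventory: 110 @ $6.95 + 209 @ $8.50 = $2,541.00

110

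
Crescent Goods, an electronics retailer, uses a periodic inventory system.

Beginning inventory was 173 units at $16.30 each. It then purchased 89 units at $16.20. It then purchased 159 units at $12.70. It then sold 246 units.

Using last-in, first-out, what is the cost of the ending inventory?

Sale 1 (246) [LIFO — newest first]: 159 @ $12.70 + 87 @ $16.20 = $3,428.70
Ending inventory: 173 @ $16.30 + 2 @ $16.20 = $2,852.30

Ending inventory = $2,852.30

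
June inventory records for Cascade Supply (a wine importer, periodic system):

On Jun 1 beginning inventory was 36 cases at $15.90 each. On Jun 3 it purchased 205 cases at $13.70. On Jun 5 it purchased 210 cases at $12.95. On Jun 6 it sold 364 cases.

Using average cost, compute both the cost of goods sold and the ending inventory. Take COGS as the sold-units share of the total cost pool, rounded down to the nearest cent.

Jun 6, sell 364: 364/451 × $6,100.40 → $4,923.60
Ending inventory (cost pool remaining) = $1,176.80

COGS = $4,923.60; ending inventory = $1,176.80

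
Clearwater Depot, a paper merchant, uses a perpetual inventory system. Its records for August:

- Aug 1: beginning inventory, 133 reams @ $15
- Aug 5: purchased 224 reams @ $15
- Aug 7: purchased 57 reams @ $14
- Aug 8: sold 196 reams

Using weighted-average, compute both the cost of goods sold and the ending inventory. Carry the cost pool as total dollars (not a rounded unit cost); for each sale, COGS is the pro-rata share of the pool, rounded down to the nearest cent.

After Aug 1: 133 on hand, pool $1,995.00 (≈ $15.0000 each)
After Aug 5: 357 on hand, pool $5,355.00 (≈ $15.0000 each)
After Aug 7: 414 on hand, pool $6,153.00 (≈ $14.8623 each)
Aug 8, sell 196: 196/414 × $6,153.00 → $2,913.01
Ending inventory (cost pool remaining) = $3,239.99

COGS = $2,913.01; ending inventory = $3,239.99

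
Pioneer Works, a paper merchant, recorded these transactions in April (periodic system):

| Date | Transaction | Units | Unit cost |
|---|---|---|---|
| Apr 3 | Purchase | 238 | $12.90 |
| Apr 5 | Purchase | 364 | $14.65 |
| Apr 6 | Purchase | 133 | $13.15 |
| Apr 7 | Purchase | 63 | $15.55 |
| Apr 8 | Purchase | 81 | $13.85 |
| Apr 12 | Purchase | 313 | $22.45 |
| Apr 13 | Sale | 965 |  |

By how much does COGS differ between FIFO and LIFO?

$2,167.85

FIFO COGS: 238 @ $12.90 + 364 @ $14.65 + 133 @ $13.15 + 63 @ $15.55 + 81 @ $13.85 + 86 @ $22.45 = $14,183.95
LIFO COGS: 313 @ $22.45 + 81 @ $13.85 + 63 @ $15.55 + 133 @ $13.15 + 364 @ $14.65 + 11 @ $12.90 = $16,351.80
Difference = |$14,183.95 − $16,351.80| = $2,167.85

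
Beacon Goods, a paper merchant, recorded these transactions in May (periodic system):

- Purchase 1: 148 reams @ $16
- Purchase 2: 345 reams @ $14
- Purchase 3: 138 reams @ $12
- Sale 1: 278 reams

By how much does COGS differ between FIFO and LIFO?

FIFO COGS: 148 @ $16 + 130 @ $14 = $4,188
LIFO COGS: 138 @ $12 + 140 @ $14 = $3,616
Difference = |$4,188 − $3,616| = $572

$572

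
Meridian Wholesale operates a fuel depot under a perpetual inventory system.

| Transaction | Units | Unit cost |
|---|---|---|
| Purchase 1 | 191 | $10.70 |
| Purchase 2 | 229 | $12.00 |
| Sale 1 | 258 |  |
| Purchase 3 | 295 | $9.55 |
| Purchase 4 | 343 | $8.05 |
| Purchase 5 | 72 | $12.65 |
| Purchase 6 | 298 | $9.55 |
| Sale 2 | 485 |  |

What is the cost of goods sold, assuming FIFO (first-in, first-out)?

COGS = $7,834.35

Sale 1 (258) [FIFO — oldest first]: 191 @ $10.70 + 67 @ $12.00 = $2,847.70
Sale 2 (485) [FIFO — oldest first]: 162 @ $12.00 + 295 @ $9.55 + 28 @ $8.05 = $4,986.65
Total COGS = $2,847.70 + $4,986.65 = $7,834.35
Ending inventory: 315 @ $8.05 + 72 @ $12.65 + 298 @ $9.55 = $6,292.45
Check: goods available $14,126.80 = COGS $7,834.35 + ending $6,292.45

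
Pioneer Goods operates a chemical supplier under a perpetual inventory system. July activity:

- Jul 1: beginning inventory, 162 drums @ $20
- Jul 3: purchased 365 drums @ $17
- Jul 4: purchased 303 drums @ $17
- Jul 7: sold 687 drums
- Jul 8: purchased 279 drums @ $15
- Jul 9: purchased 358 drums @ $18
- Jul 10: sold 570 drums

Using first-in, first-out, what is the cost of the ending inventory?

Ending inventory = $3,780

Jul 7, 687 sold [FIFO — oldest first]: 162 @ $20 + 365 @ $17 + 160 @ $17 = $12,165
Jul 10, 570 sold [FIFO — oldest first]: 143 @ $17 + 279 @ $15 + 148 @ $18 = $9,280
Total COGS = $12,165 + $9,280 = $21,445
Ending inventory: 210 @ $18 = $3,780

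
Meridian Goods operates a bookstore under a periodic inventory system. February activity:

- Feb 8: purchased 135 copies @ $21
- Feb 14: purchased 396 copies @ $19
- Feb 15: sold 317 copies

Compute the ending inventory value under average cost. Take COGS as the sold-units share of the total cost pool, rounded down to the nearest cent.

Ending inventory = $4,174.82

Feb 15, sell 317: 317/531 × $10,359.00 → $6,184.18
Ending inventory (cost pool remaining) = $4,174.82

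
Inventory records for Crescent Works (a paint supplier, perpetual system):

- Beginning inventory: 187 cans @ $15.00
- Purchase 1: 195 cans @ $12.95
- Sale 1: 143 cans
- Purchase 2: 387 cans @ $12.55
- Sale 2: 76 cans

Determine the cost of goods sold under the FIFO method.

COGS = $3,219.40

Sale 1 (143) [FIFO — oldest first]: 143 @ $15.00 = $2,145.00
Sale 2 (76) [FIFO — oldest first]: 44 @ $15.00 + 32 @ $12.95 = $1,074.40
Total COGS = $2,145.00 + $1,074.40 = $3,219.40
Ending inventory: 163 @ $12.95 + 387 @ $12.55 = $6,967.70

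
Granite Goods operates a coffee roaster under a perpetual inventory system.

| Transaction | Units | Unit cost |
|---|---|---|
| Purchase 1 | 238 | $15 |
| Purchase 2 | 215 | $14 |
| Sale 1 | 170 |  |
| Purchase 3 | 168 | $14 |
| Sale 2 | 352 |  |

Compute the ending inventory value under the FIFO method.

Sale 1 (170) [FIFO — oldest first]: 170 @ $15 = $2,550
Sale 2 (352) [FIFO — oldest first]: 68 @ $15 + 215 @ $14 + 69 @ $14 = $4,996
Total COGS = $2,550 + $4,996 = $7,546
Ending inventory: 99 @ $14 = $1,386

Ending inventory = $1,386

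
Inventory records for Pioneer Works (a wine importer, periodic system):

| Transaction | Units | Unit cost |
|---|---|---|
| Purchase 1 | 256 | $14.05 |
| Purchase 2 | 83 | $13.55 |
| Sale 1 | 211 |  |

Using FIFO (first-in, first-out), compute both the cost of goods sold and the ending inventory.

Sale 1 (211) [FIFO — oldest first]: 211 @ $14.05 = $2,964.55
Ending inventory: 45 @ $14.05 + 83 @ $13.55 = $1,756.90

COGS = $2,964.55; ending inventory = $1,756.90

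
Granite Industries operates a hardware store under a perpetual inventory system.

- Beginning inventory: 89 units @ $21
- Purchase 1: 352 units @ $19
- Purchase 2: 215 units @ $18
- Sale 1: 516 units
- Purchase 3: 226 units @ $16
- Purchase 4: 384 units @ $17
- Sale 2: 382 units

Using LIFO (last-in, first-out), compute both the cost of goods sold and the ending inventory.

COGS = $16,083; ending inventory = $6,488

Sale 1 (516) [LIFO — newest first]: 215 @ $18 + 301 @ $19 = $9,589
Sale 2 (382) [LIFO — newest first]: 382 @ $17 = $6,494
Total COGS = $9,589 + $6,494 = $16,083
Ending inventory: 89 @ $21 + 51 @ $19 + 226 @ $16 + 2 @ $17 = $6,488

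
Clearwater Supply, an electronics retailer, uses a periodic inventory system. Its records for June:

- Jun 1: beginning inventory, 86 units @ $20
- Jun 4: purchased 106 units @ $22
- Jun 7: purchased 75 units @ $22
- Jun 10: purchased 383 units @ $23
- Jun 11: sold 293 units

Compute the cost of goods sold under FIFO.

Jun 11, 293 sold [FIFO — oldest first]: 86 @ $20 + 106 @ $22 + 75 @ $22 + 26 @ $23 = $6,300
Ending inventory: 357 @ $23 = $8,211

COGS = $6,300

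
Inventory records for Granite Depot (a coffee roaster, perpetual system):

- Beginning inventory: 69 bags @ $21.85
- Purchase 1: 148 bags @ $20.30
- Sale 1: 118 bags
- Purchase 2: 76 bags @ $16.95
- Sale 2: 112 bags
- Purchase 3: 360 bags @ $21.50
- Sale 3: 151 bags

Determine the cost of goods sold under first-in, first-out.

Sale 1 (118) [FIFO — oldest first]: 69 @ $21.85 + 49 @ $20.30 = $2,502.35
Sale 2 (112) [FIFO — oldest first]: 99 @ $20.30 + 13 @ $16.95 = $2,230.05
Sale 3 (151) [FIFO — oldest first]: 63 @ $16.95 + 88 @ $21.50 = $2,959.85
Total COGS = $2,502.35 + $2,230.05 + $2,959.85 = $7,692.25
Ending inventory: 272 @ $21.50 = $5,848.00
Check: goods available $13,540.25 = COGS $7,692.25 + ending $5,848.00

COGS = $7,692.25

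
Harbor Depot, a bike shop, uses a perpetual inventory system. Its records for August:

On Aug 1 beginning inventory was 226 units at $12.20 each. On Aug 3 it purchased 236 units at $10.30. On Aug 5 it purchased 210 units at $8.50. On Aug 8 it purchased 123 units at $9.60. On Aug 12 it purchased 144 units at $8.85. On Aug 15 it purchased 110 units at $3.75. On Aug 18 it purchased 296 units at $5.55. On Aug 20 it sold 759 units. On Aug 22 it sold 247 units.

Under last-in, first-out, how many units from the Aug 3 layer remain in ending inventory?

Aug 20, 759 sold [LIFO — newest first]: 296 @ $5.55 + 110 @ $3.75 + 144 @ $8.85 + 123 @ $9.60 + 86 @ $8.50 = $5,241.50
Aug 22, 247 sold [LIFO — newest first]: 124 @ $8.50 + 123 @ $10.30 = $2,320.90
Total COGS = $5,241.50 + $2,320.90 = $7,562.40
Ending inventory: 226 @ $12.20 + 113 @ $10.30 = $3,921.10

113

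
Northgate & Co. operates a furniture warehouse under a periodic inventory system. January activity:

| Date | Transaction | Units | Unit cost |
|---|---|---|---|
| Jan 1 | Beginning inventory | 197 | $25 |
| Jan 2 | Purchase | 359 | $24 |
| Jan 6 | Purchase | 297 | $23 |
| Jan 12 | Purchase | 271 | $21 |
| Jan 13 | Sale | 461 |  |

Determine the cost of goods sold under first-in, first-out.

COGS = $11,261

Jan 13, 461 sold [FIFO — oldest first]: 197 @ $25 + 264 @ $24 = $11,261
Ending inventory: 95 @ $24 + 297 @ $23 + 271 @ $21 = $14,802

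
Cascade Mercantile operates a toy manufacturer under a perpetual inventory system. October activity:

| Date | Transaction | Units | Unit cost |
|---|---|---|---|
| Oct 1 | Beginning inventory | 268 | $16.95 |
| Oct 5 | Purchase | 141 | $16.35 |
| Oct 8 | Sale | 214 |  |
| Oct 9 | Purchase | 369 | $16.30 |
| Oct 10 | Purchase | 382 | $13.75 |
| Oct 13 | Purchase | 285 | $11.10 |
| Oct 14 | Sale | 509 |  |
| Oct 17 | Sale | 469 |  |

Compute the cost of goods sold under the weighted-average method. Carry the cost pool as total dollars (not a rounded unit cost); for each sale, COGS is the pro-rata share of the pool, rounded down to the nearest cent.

COGS = $17,641.77

After Oct 1: 268 on hand, pool $4,542.60 (≈ $16.9500 each)
After Oct 5: 409 on hand, pool $6,847.95 (≈ $16.7432 each)
Oct 8, sell 214: 214/409 × $6,847.95 → $3,583.03
After Oct 9: 564 on hand, pool $9,279.62 (≈ $16.4532 each)
After Oct 10: 946 on hand, pool $14,532.12 (≈ $15.3616 each)
After Oct 13: 1231 on hand, pool $17,695.62 (≈ $14.3750 each)
Oct 14, sell 509: 509/1231 × $17,695.62 → $7,316.87
Oct 17, sell 469: 469/722 × $10,378.75 → $6,741.87
Total COGS = $3,583.03 + $7,316.87 + $6,741.87 = $17,641.77
Ending inventory (cost pool remaining) = $3,636.88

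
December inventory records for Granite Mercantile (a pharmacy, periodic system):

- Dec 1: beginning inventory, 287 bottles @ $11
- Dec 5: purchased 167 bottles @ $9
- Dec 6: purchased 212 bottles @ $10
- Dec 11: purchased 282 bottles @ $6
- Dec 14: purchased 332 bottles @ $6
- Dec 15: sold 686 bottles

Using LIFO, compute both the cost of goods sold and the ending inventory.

COGS = $4,404; ending inventory = $6,060

Dec 15, 686 sold [LIFO — newest first]: 332 @ $6 + 282 @ $6 + 72 @ $10 = $4,404
Ending inventory: 287 @ $11 + 167 @ $9 + 140 @ $10 = $6,060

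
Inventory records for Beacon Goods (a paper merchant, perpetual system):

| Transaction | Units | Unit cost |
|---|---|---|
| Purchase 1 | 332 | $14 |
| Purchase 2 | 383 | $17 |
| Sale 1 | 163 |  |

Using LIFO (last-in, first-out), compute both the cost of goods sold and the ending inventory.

Sale 1 (163) [LIFO — newest first]: 163 @ $17 = $2,771
Ending inventory: 332 @ $14 + 220 @ $17 = $8,388

COGS = $2,771; ending inventory = $8,388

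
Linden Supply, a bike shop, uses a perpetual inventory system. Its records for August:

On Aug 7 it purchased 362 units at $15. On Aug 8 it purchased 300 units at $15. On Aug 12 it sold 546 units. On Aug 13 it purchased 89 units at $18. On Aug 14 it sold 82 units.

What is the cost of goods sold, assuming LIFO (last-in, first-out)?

COGS = $9,666

Aug 12, 546 sold [LIFO — newest first]: 300 @ $15 + 246 @ $15 = $8,190
Aug 14, 82 sold [LIFO — newest first]: 82 @ $18 = $1,476
Total COGS = $8,190 + $1,476 = $9,666
Ending inventory: 116 @ $15 + 7 @ $18 = $1,866
Check: goods available $11,532 = COGS $9,666 + ending $1,866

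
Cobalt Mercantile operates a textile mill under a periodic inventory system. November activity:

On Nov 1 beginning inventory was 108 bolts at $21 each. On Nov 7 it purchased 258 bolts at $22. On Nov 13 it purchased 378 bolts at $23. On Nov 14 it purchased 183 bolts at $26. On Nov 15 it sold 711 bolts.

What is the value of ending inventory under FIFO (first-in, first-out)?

Nov 15, 711 sold [FIFO — oldest first]: 108 @ $21 + 258 @ $22 + 345 @ $23 = $15,879
Ending inventory: 33 @ $23 + 183 @ $26 = $5,517

Ending inventory = $5,517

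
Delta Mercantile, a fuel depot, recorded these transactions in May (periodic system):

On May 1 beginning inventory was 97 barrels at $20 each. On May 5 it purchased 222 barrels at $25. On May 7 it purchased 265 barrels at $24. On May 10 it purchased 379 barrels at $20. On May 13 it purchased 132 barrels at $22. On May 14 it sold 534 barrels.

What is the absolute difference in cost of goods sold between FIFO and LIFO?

$1,614

FIFO COGS: 97 @ $20 + 222 @ $25 + 215 @ $24 = $12,650
LIFO COGS: 132 @ $22 + 379 @ $20 + 23 @ $24 = $11,036
Difference = |$12,650 − $11,036| = $1,614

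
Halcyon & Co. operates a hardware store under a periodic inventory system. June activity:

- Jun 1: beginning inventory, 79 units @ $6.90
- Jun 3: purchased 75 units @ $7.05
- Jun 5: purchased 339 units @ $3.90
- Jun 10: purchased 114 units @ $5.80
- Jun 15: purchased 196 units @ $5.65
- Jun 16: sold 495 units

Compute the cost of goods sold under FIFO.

COGS = $2,407.55

Jun 16, 495 sold [FIFO — oldest first]: 79 @ $6.90 + 75 @ $7.05 + 339 @ $3.90 + 2 @ $5.80 = $2,407.55
Ending inventory: 112 @ $5.80 + 196 @ $5.65 = $1,757.00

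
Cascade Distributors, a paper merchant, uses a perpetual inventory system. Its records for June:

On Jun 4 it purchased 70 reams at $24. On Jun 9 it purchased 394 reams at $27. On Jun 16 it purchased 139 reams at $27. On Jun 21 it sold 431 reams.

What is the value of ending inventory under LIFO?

Ending inventory = $4,434

Jun 21, 431 sold [LIFO — newest first]: 139 @ $27 + 292 @ $27 = $11,637
Ending inventory: 70 @ $24 + 102 @ $27 = $4,434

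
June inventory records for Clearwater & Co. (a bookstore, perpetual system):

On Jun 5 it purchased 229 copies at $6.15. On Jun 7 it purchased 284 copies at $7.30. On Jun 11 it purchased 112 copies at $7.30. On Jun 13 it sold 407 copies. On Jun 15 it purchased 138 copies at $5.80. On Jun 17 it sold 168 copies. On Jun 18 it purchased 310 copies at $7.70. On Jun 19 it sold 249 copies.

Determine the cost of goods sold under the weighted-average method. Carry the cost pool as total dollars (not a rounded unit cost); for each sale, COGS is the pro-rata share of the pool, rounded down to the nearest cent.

COGS = $5,685.75

After Jun 5: 229 on hand, pool $1,408.35 (≈ $6.1500 each)
After Jun 7: 513 on hand, pool $3,481.55 (≈ $6.7866 each)
After Jun 11: 625 on hand, pool $4,299.15 (≈ $6.8786 each)
Jun 13, sell 407: 407/625 × $4,299.15 → $2,799.60
After Jun 15: 356 on hand, pool $2,299.95 (≈ $6.4605 each)
Jun 17, sell 168: 168/356 × $2,299.95 → $1,085.36
After Jun 18: 498 on hand, pool $3,601.59 (≈ $7.2321 each)
Jun 19, sell 249: 249/498 × $3,601.59 → $1,800.79
Total COGS = $2,799.60 + $1,085.36 + $1,800.79 = $5,685.75
Ending inventory (cost pool remaining) = $1,800.80
Check: goods available $7,486.55 = COGS $5,685.75 + ending $1,800.80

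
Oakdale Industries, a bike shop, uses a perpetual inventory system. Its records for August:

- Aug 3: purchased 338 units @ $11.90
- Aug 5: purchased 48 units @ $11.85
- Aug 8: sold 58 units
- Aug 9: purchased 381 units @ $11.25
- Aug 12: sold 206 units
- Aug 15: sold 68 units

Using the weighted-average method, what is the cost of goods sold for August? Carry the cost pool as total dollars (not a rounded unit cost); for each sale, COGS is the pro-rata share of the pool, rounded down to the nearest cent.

After Aug 3: 338 on hand, pool $4,022.20 (≈ $11.9000 each)
After Aug 5: 386 on hand, pool $4,591.00 (≈ $11.8938 each)
Aug 8, sell 58: 58/386 × $4,591.00 → $689.83
After Aug 9: 709 on hand, pool $8,187.42 (≈ $11.5478 each)
Aug 12, sell 206: 206/709 × $8,187.42 → $2,378.85
Aug 15, sell 68: 68/503 × $5,808.57 → $785.25
Total COGS = $689.83 + $2,378.85 + $785.25 = $3,853.93
Ending inventory (cost pool remaining) = $5,023.32

COGS = $3,853.93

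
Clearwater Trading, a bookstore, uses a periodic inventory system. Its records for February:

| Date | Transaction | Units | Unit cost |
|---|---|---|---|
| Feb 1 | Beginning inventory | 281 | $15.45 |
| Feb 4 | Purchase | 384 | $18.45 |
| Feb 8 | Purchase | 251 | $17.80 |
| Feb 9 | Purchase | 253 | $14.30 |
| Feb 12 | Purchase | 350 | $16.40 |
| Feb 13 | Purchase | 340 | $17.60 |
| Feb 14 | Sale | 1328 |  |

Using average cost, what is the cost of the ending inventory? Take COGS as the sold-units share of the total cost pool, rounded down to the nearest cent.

Ending inventory = $8,922.16

Feb 14, sell 1328: 1328/1859 × $31,235.95 → $22,313.79
Ending inventory (cost pool remaining) = $8,922.16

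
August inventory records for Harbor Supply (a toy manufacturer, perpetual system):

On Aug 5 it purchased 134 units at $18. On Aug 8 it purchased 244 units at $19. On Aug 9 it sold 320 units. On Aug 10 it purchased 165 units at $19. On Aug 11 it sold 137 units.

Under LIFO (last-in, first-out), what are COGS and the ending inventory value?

COGS = $8,607; ending inventory = $1,576

Aug 9, 320 sold [LIFO — newest first]: 244 @ $19 + 76 @ $18 = $6,004
Aug 11, 137 sold [LIFO — newest first]: 137 @ $19 = $2,603
Total COGS = $6,004 + $2,603 = $8,607
Ending inventory: 58 @ $18 + 28 @ $19 = $1,576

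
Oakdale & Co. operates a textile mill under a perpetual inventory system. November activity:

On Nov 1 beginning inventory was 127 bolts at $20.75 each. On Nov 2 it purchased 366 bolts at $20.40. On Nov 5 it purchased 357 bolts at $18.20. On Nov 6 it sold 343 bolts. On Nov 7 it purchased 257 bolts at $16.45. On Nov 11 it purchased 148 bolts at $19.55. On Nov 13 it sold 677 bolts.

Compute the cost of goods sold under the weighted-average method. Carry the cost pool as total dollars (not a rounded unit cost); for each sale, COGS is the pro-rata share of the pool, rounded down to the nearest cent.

After Nov 1: 127 on hand, pool $2,635.25 (≈ $20.7500 each)
After Nov 2: 493 on hand, pool $10,101.65 (≈ $20.4902 each)
After Nov 5: 850 on hand, pool $16,599.05 (≈ $19.5283 each)
Nov 6, sell 343: 343/850 × $16,599.05 → $6,698.20
After Nov 7: 764 on hand, pool $14,128.50 (≈ $18.4928 each)
After Nov 11: 912 on hand, pool $17,021.90 (≈ $18.6644 each)
Nov 13, sell 677: 677/912 × $17,021.90 → $12,635.77
Total COGS = $6,698.20 + $12,635.77 = $19,333.97
Ending inventory (cost pool remaining) = $4,386.13

COGS = $19,333.97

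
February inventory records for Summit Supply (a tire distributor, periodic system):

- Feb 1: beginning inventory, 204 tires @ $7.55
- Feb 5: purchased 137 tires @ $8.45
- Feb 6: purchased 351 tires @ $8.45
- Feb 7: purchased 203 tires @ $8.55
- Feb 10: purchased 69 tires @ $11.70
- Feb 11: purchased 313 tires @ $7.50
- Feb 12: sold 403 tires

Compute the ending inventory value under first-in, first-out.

Feb 12, 403 sold [FIFO — oldest first]: 204 @ $7.55 + 137 @ $8.45 + 62 @ $8.45 = $3,221.75
Ending inventory: 289 @ $8.45 + 203 @ $8.55 + 69 @ $11.70 + 313 @ $7.50 = $7,332.50

Ending inventory = $7,332.50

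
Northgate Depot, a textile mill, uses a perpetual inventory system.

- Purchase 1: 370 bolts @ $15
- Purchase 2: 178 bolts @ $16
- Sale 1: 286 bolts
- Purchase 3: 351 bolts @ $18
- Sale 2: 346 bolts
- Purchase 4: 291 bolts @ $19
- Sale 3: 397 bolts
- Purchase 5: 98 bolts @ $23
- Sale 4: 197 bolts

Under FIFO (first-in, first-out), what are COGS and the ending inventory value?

Sale 1 (286) [FIFO — oldest first]: 286 @ $15 = $4,290
Sale 2 (346) [FIFO — oldest first]: 84 @ $15 + 178 @ $16 + 84 @ $18 = $5,620
Sale 3 (397) [FIFO — oldest first]: 267 @ $18 + 130 @ $19 = $7,276
Sale 4 (197) [FIFO — oldest first]: 161 @ $19 + 36 @ $23 = $3,887
Total COGS = $4,290 + $5,620 + $7,276 + $3,887 = $21,073
Ending inventory: 62 @ $23 = $1,426

COGS = $21,073; ending inventory = $1,426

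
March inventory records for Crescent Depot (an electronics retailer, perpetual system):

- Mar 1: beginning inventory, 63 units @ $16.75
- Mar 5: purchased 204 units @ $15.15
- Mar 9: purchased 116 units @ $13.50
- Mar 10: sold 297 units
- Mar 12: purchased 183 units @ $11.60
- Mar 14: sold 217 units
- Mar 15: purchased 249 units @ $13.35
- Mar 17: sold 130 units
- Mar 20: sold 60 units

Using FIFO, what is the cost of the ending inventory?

Ending inventory = $1,481.85

Mar 10, 297 sold [FIFO — oldest first]: 63 @ $16.75 + 204 @ $15.15 + 30 @ $13.50 = $4,550.85
Mar 14, 217 sold [FIFO — oldest first]: 86 @ $13.50 + 131 @ $11.60 = $2,680.60
Mar 17, 130 sold [FIFO — oldest first]: 52 @ $11.60 + 78 @ $13.35 = $1,644.50
Mar 20, 60 sold [FIFO — oldest first]: 60 @ $13.35 = $801.00
Total COGS = $4,550.85 + $2,680.60 + $1,644.50 + $801.00 = $9,676.95
Ending inventory: 111 @ $13.35 = $1,481.85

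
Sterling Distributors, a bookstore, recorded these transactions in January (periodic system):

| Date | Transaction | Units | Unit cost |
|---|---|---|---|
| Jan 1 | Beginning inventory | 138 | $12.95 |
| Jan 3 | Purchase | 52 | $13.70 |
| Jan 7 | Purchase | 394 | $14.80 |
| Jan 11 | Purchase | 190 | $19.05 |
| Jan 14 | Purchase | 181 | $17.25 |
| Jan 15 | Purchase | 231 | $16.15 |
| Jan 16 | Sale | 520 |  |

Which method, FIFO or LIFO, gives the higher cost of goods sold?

LIFO

FIFO COGS: 138 @ $12.95 + 52 @ $13.70 + 330 @ $14.80 = $7,383.50
LIFO COGS: 231 @ $16.15 + 181 @ $17.25 + 108 @ $19.05 = $8,910.30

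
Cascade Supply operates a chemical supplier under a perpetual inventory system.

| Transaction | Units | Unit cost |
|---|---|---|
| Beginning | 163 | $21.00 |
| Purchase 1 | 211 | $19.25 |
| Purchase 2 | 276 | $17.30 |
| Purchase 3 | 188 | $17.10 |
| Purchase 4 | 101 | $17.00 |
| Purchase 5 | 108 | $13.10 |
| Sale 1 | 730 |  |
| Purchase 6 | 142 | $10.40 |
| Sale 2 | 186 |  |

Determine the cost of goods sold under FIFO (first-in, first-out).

Sale 1 (730) [FIFO — oldest first]: 163 @ $21.00 + 211 @ $19.25 + 276 @ $17.30 + 80 @ $17.10 = $13,627.55
Sale 2 (186) [FIFO — oldest first]: 108 @ $17.10 + 78 @ $17.00 = $3,172.80
Total COGS = $13,627.55 + $3,172.80 = $16,800.35
Ending inventory: 23 @ $17.00 + 108 @ $13.10 + 142 @ $10.40 = $3,282.60

COGS = $16,800.35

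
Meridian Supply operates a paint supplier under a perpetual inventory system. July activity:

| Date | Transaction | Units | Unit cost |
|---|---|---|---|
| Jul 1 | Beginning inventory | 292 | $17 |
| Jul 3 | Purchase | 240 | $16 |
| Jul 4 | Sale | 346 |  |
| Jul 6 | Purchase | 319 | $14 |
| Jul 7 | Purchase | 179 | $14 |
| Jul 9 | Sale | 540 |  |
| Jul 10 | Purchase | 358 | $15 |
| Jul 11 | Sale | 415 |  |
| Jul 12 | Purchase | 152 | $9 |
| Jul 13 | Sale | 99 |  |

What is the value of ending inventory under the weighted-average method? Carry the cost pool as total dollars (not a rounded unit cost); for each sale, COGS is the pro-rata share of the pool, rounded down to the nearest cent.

Ending inventory = $1,561.30

After Jul 1: 292 on hand, pool $4,964.00 (≈ $17.0000 each)
After Jul 3: 532 on hand, pool $8,804.00 (≈ $16.5489 each)
Jul 4, sell 346: 346/532 × $8,804.00 → $5,725.90
After Jul 6: 505 on hand, pool $7,544.10 (≈ $14.9388 each)
After Jul 7: 684 on hand, pool $10,050.10 (≈ $14.6931 each)
Jul 9, sell 540: 540/684 × $10,050.10 → $7,934.28
After Jul 10: 502 on hand, pool $7,485.82 (≈ $14.9120 each)
Jul 11, sell 415: 415/502 × $7,485.82 → $6,188.47
After Jul 12: 239 on hand, pool $2,665.35 (≈ $11.1521 each)
Jul 13, sell 99: 99/239 × $2,665.35 → $1,104.05
Total COGS = $5,725.90 + $7,934.28 + $6,188.47 + $1,104.05 = $20,952.70
Ending inventory (cost pool remaining) = $1,561.30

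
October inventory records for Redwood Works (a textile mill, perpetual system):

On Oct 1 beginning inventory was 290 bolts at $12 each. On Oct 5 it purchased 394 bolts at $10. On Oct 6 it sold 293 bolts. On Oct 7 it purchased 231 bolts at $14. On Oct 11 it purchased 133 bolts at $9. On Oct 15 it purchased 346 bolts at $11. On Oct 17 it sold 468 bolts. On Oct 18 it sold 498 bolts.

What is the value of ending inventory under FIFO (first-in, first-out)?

Ending inventory = $1,485

Oct 6, 293 sold [FIFO — oldest first]: 290 @ $12 + 3 @ $10 = $3,510
Oct 17, 468 sold [FIFO — oldest first]: 391 @ $10 + 77 @ $14 = $4,988
Oct 18, 498 sold [FIFO — oldest first]: 154 @ $14 + 133 @ $9 + 211 @ $11 = $5,674
Total COGS = $3,510 + $4,988 + $5,674 = $14,172
Ending inventory: 135 @ $11 = $1,485
Check: goods available $15,657 = COGS $14,172 + ending $1,485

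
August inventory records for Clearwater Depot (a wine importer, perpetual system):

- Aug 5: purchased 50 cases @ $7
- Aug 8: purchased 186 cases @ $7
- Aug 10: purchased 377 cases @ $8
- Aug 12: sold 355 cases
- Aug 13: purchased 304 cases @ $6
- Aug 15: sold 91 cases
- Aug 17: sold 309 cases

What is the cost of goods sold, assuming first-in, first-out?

COGS = $5,520

Aug 12, 355 sold [FIFO — oldest first]: 50 @ $7 + 186 @ $7 + 119 @ $8 = $2,604
Aug 15, 91 sold [FIFO — oldest first]: 91 @ $8 = $728
Aug 17, 309 sold [FIFO — oldest first]: 167 @ $8 + 142 @ $6 = $2,188
Total COGS = $2,604 + $728 + $2,188 = $5,520
Ending inventory: 162 @ $6 = $972
Check: goods available $6,492 = COGS $5,520 + ending $972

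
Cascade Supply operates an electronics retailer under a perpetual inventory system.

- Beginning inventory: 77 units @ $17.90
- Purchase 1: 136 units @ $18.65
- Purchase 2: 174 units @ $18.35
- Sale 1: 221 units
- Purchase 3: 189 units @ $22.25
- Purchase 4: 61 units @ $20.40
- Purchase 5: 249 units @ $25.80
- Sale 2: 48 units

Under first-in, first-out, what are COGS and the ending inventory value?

Sale 1 (221) [FIFO — oldest first]: 77 @ $17.90 + 136 @ $18.65 + 8 @ $18.35 = $4,061.50
Sale 2 (48) [FIFO — oldest first]: 48 @ $18.35 = $880.80
Total COGS = $4,061.50 + $880.80 = $4,942.30
Ending inventory: 118 @ $18.35 + 189 @ $22.25 + 61 @ $20.40 + 249 @ $25.80 = $14,039.15

COGS = $4,942.30; ending inventory = $14,039.15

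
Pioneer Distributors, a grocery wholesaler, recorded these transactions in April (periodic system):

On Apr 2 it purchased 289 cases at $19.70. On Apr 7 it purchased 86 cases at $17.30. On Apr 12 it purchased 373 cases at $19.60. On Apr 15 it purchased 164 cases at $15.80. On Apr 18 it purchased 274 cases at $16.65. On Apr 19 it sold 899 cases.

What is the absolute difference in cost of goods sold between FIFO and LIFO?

$886.40

FIFO COGS: 289 @ $19.70 + 86 @ $17.30 + 373 @ $19.60 + 151 @ $15.80 = $16,877.70
LIFO COGS: 274 @ $16.65 + 164 @ $15.80 + 373 @ $19.60 + 86 @ $17.30 + 2 @ $19.70 = $15,991.30
Difference = |$16,877.70 − $15,991.30| = $886.40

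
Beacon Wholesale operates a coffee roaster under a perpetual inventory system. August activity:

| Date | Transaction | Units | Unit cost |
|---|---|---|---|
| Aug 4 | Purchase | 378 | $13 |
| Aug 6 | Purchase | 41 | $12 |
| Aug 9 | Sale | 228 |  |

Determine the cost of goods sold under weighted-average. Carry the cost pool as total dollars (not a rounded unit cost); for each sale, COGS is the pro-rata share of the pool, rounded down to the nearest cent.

COGS = $2,941.68

After Aug 4: 378 on hand, pool $4,914.00 (≈ $13.0000 each)
After Aug 6: 419 on hand, pool $5,406.00 (≈ $12.9021 each)
Aug 9, sell 228: 228/419 × $5,406.00 → $2,941.68
Ending inventory (cost pool remaining) = $2,464.32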